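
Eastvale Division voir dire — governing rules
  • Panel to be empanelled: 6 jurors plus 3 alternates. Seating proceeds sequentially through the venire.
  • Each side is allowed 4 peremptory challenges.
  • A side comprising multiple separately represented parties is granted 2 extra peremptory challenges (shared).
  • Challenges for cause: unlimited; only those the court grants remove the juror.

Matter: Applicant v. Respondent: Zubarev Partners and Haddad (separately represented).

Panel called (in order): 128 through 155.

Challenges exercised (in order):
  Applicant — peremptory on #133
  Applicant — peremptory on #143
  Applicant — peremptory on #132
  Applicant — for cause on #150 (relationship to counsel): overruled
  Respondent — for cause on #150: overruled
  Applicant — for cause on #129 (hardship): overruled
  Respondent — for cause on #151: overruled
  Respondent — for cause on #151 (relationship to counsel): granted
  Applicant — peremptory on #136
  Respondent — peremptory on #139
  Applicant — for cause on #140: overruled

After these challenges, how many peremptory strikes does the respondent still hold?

Respondent allotment: 4 base + 2 multi-party = 6.
Respondent peremptories used: #139 — 1 (for-cause on #150, #151, #151 don't count).
Remaining: 6 − 1 = 5.

5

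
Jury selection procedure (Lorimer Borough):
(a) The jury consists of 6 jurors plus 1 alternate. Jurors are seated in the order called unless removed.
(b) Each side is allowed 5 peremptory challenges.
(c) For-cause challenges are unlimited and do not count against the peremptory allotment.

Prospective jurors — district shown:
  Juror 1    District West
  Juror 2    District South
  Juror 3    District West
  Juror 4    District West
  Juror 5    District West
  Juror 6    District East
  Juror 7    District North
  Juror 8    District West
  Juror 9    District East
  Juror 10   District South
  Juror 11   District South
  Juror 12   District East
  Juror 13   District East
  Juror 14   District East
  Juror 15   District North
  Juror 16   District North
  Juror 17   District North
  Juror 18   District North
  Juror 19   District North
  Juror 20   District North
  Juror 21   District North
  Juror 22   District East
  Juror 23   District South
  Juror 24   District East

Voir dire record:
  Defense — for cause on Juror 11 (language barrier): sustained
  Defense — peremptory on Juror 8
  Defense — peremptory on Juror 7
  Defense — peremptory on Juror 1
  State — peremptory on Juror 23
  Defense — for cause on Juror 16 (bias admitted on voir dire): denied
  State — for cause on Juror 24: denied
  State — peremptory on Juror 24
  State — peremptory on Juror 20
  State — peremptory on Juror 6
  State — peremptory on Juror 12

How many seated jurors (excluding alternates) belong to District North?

0

Removed: #1, #6, #7, #8, #11, #12, #20, #23, #24.
Seated jurors 1–6: #2, #3, #4, #5, #9, #10 (alternates #13 not counted).
None of those are in District North → 0.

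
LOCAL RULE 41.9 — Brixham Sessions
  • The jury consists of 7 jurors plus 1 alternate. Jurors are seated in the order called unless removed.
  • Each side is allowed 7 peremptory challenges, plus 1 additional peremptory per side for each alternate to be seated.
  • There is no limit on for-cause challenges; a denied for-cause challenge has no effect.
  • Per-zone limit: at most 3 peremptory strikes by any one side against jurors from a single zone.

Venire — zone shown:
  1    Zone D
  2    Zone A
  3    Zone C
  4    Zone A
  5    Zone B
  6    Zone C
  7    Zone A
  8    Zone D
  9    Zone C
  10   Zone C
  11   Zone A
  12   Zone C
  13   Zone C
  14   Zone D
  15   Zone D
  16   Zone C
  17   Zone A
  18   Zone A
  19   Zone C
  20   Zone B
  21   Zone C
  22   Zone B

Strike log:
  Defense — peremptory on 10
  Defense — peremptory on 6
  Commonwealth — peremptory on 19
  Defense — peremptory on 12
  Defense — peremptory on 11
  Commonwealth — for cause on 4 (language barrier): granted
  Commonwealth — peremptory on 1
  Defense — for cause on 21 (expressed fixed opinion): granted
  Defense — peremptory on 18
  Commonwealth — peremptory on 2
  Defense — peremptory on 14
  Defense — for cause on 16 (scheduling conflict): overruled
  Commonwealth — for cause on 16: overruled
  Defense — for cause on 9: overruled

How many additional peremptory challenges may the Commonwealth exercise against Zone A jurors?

2

Commonwealth peremptories so far: #19, #1, #2 — 3 of 8 used, 5 left overall.
Against Zone A: #2 — 1 used; per-zone cap 3 leaves 2.
Binding limit: min(5, 2) = 2.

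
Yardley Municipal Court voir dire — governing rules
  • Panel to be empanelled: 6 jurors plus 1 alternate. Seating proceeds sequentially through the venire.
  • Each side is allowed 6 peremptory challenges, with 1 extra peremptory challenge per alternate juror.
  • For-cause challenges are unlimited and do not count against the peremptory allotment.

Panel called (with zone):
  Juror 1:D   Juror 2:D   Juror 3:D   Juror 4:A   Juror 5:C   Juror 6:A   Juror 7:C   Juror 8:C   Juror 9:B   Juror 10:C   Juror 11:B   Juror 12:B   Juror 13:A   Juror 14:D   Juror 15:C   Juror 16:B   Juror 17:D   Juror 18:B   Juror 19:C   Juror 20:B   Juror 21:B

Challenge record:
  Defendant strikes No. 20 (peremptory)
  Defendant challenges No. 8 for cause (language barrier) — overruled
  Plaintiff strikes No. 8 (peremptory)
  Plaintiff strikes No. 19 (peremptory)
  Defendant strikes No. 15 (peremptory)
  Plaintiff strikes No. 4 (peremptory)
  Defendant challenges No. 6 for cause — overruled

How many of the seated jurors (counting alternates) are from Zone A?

1

Removed: #4, #8, #15, #19, #20.
Seated (7 incl. alternates): #1, #2, #3, #5, #6, #7, #9.
Of those, in Zone A: #6 → 1.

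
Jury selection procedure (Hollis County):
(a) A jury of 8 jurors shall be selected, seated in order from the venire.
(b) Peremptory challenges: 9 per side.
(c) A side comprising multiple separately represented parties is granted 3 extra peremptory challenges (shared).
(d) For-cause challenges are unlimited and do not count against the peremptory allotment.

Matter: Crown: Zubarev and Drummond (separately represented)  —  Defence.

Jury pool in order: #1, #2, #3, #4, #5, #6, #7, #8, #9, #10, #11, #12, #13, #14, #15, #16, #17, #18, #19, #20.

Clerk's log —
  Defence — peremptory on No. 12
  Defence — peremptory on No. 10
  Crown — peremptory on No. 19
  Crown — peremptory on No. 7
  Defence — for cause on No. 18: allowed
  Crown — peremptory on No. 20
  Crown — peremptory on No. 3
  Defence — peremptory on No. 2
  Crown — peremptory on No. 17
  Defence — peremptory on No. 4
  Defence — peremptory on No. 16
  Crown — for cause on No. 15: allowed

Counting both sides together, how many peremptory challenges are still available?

Crown allotment: 9 base + 3 multi-party = 12. Defence allotment: 9.
Crown peremptories used: #19, #7, #20, #3, #17 — 5 (the for-cause on #15 doesn't count).
Defence peremptories used: #12, #10, #2, #4, #16 — 5 (the for-cause on #18 doesn't count).
Remaining: (12 − 5) + (9 − 5) = 11.

11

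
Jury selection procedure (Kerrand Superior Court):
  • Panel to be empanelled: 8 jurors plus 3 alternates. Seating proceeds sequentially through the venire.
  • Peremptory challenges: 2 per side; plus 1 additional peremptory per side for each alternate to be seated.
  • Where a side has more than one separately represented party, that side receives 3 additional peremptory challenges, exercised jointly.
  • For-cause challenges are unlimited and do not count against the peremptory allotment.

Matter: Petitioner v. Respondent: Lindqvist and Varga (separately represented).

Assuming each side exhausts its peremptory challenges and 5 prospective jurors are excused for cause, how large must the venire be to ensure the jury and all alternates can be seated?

Seats to fill: 8 + 3 alternates = 11.
Peremptories — Petitioner: 2 + 1×3 = 5; Respondent: 2 + 1×3 + 3 = 8; total 13.
For-cause removals: 5.
Minimum venire: 11 + 13 + 5 = 29.

29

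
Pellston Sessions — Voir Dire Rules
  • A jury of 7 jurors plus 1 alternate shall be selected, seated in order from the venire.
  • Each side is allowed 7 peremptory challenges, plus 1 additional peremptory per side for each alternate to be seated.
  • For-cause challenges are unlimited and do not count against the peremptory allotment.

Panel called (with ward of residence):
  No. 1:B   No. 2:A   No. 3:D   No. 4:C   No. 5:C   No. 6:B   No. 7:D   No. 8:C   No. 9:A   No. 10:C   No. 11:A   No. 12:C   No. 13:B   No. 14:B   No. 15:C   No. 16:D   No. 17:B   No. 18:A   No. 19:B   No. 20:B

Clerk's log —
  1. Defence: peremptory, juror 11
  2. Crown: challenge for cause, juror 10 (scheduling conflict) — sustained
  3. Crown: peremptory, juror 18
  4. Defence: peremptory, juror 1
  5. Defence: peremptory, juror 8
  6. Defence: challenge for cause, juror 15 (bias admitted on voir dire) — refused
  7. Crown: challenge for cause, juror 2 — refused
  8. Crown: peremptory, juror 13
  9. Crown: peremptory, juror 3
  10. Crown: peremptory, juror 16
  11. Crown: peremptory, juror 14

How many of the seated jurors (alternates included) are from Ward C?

Removed: #1, #3, #8, #10, #11, #13, #14, #16, #18.
Seated (8 incl. alternates): #2, #4, #5, #6, #7, #9, #12, #15.
Of those, in Ward C: #4, #5, #12, #15 → 4.

4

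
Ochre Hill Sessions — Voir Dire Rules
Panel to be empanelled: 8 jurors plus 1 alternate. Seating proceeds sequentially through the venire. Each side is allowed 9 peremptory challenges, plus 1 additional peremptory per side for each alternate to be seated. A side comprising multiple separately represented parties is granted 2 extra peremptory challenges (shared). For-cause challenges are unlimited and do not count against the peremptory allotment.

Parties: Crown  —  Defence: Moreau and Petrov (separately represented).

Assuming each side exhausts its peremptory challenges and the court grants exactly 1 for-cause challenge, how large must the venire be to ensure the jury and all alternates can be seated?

32

Seats to fill: 8 + 1 alternates = 9.
Peremptories — Crown: 9 + 1×1 = 10; Defence: 9 + 1×1 + 2 = 12; total 22.
For-cause removals: 1.
Minimum venire: 9 + 22 + 1 = 32.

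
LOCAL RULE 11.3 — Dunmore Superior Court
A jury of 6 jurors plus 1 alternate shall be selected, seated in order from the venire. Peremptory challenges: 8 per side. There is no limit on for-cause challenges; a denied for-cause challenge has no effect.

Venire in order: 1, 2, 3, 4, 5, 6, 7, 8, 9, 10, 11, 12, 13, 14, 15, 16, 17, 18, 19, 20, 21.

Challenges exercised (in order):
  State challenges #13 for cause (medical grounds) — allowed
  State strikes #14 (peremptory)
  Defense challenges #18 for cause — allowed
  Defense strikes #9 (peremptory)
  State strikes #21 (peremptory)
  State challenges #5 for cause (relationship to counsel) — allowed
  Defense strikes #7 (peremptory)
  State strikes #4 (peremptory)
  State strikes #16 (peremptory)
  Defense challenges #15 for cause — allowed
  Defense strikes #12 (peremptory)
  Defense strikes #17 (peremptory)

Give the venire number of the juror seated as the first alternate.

11

Removed: #4, #5, #7, #9, #12, #13, #14, #15, #16, #17, #18, #21.
Filling seats in venire order through position 7: #1, #2, #3, #6, #8, #10, #11.
So alternate 1 is #11.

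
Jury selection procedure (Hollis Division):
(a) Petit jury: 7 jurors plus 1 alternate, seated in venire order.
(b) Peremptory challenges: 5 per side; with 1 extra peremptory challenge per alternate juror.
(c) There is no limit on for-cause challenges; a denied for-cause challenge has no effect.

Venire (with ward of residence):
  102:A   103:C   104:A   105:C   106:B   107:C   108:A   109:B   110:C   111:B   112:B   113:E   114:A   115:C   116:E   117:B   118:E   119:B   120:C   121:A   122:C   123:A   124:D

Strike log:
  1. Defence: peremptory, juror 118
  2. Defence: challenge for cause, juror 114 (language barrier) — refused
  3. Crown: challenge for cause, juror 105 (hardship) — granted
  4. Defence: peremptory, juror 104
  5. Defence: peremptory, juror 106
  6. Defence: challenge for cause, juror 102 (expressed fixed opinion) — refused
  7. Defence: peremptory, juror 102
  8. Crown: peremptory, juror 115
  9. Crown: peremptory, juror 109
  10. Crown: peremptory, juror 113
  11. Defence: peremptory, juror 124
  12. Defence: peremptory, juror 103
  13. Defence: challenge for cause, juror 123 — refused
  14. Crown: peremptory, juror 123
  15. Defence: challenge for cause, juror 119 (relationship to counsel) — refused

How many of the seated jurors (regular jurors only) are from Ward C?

Removed: #102, #103, #104, #105, #106, #109, #113, #115, #118, #123, #124.
Seated jurors 1–7: #107, #108, #110, #111, #112, #114, #116 (alternates #117 not counted).
Of those, in Ward C: #107, #110 → 2.

2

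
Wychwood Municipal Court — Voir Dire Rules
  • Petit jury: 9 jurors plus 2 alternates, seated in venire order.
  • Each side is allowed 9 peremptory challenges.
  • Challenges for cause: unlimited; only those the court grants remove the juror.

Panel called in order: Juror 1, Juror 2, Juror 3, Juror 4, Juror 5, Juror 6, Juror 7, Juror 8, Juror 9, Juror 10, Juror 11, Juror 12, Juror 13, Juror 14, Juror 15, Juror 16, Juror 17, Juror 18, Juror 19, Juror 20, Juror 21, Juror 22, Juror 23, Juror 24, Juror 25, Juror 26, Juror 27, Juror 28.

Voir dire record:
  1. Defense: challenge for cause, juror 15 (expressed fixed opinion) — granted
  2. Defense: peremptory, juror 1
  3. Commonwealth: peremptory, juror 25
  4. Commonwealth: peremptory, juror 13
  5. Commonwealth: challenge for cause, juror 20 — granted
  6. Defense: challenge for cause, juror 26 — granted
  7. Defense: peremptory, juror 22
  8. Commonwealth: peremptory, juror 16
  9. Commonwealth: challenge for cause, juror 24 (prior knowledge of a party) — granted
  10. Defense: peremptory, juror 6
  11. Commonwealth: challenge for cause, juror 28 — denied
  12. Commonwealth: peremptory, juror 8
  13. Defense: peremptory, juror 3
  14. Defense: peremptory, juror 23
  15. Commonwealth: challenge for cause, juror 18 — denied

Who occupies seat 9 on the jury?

Removed: #1, #3, #6, #8, #13, #15, #16, #20, #22, #23, #24, #25, #26. (#18, #28 stay — for-cause denied.)
Seating in order: seats 1–9 → #2, #4, #5, #7, #9, #10, #11, #12, #14; alternates → #17, #18.
So seat 9 is #14.

14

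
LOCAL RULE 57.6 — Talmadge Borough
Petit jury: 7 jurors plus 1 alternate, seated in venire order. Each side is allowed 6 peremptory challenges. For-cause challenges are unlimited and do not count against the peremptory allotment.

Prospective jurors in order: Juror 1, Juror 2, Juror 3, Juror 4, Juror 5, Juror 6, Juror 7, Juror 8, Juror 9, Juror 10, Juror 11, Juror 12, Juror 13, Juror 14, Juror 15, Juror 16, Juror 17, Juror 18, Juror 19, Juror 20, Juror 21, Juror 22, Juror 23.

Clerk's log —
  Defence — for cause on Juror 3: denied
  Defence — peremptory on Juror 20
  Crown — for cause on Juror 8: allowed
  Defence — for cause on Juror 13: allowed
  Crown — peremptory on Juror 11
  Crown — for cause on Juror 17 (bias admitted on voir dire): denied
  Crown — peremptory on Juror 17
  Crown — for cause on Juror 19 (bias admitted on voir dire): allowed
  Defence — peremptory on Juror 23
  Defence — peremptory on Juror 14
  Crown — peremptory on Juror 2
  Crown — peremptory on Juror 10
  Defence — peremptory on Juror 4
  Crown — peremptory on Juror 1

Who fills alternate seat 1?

Removed: #1, #2, #4, #8, #10, #11, #13, #14, #17, #19, #20, #23. (#3 stays — for-cause denied.)
Seating in order: seats 1–7 → #3, #5, #6, #7, #9, #12, #15; alternates → #16.
So alternate 1 is #16.

16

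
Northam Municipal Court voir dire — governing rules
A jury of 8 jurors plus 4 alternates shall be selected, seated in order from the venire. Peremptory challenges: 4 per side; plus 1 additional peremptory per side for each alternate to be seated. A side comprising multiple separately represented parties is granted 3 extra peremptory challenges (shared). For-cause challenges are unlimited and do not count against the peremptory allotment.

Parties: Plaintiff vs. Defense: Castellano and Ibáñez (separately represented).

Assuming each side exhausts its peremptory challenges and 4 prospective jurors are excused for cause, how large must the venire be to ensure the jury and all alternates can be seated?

35

Seats to fill: 8 + 4 alternates = 12.
Peremptories — Plaintiff: 4 + 1×4 = 8; Defense: 4 + 1×4 + 3 = 11; total 19.
For-cause removals: 4.
Minimum venire: 12 + 19 + 4 = 35.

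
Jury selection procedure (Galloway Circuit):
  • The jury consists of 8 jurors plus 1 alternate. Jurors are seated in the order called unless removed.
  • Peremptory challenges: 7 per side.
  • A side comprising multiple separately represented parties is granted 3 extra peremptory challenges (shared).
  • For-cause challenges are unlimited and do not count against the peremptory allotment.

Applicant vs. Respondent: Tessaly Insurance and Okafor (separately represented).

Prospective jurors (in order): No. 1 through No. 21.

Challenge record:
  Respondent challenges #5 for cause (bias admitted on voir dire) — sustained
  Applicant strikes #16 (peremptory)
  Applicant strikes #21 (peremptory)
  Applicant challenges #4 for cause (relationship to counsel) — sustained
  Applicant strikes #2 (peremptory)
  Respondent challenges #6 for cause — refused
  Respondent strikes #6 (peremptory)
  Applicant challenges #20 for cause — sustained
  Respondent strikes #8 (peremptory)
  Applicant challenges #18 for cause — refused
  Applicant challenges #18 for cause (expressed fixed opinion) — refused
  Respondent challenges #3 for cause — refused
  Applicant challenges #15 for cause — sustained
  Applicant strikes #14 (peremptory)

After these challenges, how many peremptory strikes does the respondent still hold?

8

Respondent allotment: 7 base + 3 multi-party = 10.
Respondent peremptories used: #6, #8 — 2 (for-cause on #5, #6, #3 don't count).
Remaining: 10 − 2 = 8.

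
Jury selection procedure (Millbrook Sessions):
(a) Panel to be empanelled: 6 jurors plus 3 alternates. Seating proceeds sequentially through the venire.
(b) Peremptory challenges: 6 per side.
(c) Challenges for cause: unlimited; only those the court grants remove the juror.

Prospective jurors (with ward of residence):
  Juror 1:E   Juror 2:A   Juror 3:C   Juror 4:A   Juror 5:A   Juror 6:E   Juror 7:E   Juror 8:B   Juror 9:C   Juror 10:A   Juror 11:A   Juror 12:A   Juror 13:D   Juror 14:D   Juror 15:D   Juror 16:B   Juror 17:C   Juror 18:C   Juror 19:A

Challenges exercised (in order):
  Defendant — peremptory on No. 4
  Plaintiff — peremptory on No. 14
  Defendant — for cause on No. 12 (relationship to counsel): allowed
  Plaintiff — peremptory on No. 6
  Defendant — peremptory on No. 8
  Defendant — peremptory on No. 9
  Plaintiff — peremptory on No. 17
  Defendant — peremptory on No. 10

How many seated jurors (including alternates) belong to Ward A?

3

Removed: #4, #6, #8, #9, #10, #12, #14, #17.
Seated (9 incl. alternates): #1, #2, #3, #5, #7, #11, #13, #15, #16.
Of those, in Ward A: #2, #5, #11 → 3.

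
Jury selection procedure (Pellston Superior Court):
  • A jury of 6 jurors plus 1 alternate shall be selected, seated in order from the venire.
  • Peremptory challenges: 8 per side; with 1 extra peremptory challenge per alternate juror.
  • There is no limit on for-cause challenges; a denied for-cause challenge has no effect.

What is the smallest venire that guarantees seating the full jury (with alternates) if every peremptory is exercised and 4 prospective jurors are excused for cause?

29

Seats to fill: 6 + 1 alternates = 7.
Peremptories: 8 + 1×1 = 9 per side × 2 sides = 18.
For-cause removals: 4.
Minimum venire: 7 + 18 + 4 = 29.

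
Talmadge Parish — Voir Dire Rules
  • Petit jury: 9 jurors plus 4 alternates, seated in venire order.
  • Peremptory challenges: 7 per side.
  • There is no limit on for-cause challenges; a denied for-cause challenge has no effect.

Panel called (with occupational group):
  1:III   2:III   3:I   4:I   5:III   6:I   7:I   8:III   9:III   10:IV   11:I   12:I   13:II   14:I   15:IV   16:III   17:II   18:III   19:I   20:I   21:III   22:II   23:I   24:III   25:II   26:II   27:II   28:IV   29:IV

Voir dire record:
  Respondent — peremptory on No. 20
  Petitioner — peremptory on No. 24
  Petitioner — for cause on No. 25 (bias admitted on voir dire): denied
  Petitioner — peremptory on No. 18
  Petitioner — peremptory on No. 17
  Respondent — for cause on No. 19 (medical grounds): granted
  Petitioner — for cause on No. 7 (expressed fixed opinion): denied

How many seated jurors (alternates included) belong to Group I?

Removed: #17, #18, #19, #20, #24.
Seated (13 incl. alternates): #1, #2, #3, #4, #5, #6, #7, #8, #9, #10, #11, #12, #13.
Of those, in Group I: #3, #4, #6, #7, #11, #12 → 6.

6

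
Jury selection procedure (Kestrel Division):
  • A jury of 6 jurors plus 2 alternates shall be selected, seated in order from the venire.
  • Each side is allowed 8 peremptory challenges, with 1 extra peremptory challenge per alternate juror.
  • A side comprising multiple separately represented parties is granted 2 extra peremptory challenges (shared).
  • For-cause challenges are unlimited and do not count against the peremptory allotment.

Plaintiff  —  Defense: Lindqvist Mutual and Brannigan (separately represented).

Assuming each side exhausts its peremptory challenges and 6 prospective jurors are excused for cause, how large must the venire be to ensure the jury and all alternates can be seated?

36

Seats to fill: 6 + 2 alternates = 8.
Peremptories — Plaintiff: 8 + 1×2 = 10; Defense: 8 + 1×2 + 2 = 12; total 22.
For-cause removals: 6.
Minimum venire: 8 + 22 + 6 = 36.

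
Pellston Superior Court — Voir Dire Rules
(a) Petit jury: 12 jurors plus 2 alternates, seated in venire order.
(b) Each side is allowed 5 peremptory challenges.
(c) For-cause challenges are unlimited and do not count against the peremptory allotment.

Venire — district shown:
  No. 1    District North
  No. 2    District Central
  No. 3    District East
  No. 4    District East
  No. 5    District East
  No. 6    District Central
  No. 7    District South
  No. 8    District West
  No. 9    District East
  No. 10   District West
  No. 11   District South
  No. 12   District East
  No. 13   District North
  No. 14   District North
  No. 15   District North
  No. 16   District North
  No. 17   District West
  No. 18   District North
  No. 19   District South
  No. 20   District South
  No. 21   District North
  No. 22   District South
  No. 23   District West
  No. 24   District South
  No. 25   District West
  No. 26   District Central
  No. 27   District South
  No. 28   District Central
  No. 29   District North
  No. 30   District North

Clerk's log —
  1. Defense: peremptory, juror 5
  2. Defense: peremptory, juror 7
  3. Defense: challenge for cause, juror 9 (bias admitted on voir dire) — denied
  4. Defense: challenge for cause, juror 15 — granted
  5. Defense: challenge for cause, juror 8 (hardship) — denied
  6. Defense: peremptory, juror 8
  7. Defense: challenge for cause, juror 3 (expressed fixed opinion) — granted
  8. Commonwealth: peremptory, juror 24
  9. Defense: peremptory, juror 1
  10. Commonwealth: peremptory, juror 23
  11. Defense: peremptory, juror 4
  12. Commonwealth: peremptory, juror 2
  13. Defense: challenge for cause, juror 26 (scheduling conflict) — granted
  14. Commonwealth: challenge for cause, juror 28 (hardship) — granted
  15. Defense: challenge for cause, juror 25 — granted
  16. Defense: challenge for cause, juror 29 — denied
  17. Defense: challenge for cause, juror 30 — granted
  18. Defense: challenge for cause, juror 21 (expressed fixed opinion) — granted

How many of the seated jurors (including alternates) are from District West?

2

Removed: #1, #2, #3, #4, #5, #7, #8, #15, #21, #23, #24, #25, #26, #28, #30.
Seated (14 incl. alternates): #6, #9, #10, #11, #12, #13, #14, #16, #17, #18, #19, #20, #22, #27.
Of those, in District West: #10, #17 → 2.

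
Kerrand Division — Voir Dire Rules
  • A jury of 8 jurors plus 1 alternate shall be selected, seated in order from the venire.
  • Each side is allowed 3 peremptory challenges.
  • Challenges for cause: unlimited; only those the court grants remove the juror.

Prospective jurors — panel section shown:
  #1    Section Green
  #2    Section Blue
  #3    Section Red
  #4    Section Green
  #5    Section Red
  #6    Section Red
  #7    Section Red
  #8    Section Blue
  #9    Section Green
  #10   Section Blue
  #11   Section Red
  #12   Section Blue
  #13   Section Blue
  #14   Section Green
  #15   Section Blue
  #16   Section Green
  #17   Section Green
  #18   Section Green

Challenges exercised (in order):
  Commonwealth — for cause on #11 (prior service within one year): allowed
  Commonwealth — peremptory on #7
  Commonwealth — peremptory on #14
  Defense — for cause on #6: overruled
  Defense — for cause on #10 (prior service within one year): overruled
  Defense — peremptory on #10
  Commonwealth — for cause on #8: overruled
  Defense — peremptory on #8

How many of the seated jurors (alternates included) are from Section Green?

Removed: #7, #8, #10, #11, #14.
Seated (9 incl. alternates): #1, #2, #3, #4, #5, #6, #9, #12, #13.
Of those, in Section Green: #1, #4, #9 → 3.

3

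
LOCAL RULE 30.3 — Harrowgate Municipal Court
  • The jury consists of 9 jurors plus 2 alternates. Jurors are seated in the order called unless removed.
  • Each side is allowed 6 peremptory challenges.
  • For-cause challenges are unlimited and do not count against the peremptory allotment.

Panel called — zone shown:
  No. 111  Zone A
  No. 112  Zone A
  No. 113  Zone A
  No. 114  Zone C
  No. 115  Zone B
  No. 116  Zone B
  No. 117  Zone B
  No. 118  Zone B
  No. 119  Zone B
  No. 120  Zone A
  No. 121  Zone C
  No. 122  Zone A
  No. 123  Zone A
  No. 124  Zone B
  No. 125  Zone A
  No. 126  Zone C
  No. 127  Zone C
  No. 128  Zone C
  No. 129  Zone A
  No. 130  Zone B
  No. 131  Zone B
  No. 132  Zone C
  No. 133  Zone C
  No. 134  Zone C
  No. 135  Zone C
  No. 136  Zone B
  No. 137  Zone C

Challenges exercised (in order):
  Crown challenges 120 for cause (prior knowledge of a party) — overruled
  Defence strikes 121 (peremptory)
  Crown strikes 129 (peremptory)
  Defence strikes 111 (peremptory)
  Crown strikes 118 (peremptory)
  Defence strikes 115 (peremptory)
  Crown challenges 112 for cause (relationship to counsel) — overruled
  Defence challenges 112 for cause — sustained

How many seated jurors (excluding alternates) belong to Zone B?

4

Removed: #111, #112, #115, #118, #121, #129.
Seated jurors 1–9: #113, #114, #116, #117, #119, #120, #122, #123, #124 (alternates #125, #126 not counted).
Of those, in Zone B: #116, #117, #119, #124 → 4.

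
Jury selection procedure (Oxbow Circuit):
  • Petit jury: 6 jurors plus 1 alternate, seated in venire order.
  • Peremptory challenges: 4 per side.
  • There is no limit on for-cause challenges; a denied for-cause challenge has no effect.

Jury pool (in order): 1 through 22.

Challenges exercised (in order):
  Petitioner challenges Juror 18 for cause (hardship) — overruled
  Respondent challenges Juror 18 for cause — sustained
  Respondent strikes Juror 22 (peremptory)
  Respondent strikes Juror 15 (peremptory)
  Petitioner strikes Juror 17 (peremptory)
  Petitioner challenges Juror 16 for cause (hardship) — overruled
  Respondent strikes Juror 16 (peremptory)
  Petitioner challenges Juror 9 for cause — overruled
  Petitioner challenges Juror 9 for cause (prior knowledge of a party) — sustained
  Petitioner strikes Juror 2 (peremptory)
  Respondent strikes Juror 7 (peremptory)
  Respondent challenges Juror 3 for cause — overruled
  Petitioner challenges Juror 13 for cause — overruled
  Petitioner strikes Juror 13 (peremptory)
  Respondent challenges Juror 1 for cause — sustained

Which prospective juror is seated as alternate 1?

11

Removed: #1, #2, #7, #9, #13, #15, #16, #17, #18, #22. (#3 stays — for-cause denied.)
Filling seats in venire order through position 7: #3, #4, #5, #6, #8, #10, #11.
So alternate 1 is #11.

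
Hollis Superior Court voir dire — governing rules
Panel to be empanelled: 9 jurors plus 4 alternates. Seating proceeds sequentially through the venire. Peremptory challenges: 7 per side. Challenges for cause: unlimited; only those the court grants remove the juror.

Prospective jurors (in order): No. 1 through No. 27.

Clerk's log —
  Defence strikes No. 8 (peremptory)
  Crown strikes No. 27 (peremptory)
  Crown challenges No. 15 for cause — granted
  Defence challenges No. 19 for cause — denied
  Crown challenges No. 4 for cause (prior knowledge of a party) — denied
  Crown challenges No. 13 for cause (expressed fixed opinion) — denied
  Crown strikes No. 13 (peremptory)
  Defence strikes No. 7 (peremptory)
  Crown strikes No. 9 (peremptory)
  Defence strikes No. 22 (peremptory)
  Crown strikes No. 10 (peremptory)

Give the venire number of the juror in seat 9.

Removed: #7, #8, #9, #10, #13, #15, #22, #27. (#4, #19 stay — for-cause denied.)
Filling seats in venire order through position 9: #1, #2, #3, #4, #5, #6, #11, #12, #14.
So seat 9 is #14.

14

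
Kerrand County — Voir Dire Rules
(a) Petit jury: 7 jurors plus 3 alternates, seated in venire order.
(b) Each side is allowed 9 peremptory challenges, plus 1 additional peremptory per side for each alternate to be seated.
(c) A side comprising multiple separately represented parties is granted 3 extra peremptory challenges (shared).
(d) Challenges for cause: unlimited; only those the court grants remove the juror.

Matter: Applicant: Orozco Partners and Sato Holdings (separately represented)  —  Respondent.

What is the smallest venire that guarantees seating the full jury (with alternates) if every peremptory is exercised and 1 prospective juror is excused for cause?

38

Seats to fill: 7 + 3 alternates = 10.
Peremptories — Applicant: 9 + 1×3 + 3 = 15; Respondent: 9 + 1×3 = 12; total 27.
For-cause removals: 1.
Minimum venire: 10 + 27 + 1 = 38.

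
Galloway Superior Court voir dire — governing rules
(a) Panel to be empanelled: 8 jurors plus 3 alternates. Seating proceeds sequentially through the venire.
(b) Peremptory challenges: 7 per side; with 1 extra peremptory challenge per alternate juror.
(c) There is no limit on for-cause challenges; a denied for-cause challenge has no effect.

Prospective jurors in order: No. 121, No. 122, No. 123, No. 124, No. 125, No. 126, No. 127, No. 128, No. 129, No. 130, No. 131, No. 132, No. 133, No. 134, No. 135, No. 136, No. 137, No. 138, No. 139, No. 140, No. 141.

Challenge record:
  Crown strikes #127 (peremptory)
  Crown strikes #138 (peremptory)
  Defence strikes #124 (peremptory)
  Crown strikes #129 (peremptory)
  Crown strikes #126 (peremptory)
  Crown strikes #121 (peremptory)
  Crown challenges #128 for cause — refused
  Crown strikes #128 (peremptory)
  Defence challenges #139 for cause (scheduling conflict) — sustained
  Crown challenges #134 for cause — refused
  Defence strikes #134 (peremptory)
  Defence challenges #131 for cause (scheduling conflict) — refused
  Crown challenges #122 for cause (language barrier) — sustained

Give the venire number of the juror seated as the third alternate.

141

Removed: #121, #122, #124, #126, #127, #128, #129, #134, #138, #139. (#131 stays — for-cause denied.)
Filling seats in venire order through position 11: #123, #125, #130, #131, #132, #133, #135, #136, #137, #140, #141.
So alternate 3 is #141.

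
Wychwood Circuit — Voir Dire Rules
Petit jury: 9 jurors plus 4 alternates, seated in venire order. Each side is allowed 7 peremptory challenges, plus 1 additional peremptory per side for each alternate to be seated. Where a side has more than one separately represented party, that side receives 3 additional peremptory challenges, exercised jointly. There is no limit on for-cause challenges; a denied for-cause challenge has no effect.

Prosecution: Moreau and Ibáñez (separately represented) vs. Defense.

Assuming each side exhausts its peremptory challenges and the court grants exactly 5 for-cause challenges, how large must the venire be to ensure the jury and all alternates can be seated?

43

Seats to fill: 9 + 4 alternates = 13.
Peremptories — Prosecution: 7 + 1×4 + 3 = 14; Defense: 7 + 1×4 = 11; total 25.
For-cause removals: 5.
Minimum venire: 13 + 25 + 5 = 43.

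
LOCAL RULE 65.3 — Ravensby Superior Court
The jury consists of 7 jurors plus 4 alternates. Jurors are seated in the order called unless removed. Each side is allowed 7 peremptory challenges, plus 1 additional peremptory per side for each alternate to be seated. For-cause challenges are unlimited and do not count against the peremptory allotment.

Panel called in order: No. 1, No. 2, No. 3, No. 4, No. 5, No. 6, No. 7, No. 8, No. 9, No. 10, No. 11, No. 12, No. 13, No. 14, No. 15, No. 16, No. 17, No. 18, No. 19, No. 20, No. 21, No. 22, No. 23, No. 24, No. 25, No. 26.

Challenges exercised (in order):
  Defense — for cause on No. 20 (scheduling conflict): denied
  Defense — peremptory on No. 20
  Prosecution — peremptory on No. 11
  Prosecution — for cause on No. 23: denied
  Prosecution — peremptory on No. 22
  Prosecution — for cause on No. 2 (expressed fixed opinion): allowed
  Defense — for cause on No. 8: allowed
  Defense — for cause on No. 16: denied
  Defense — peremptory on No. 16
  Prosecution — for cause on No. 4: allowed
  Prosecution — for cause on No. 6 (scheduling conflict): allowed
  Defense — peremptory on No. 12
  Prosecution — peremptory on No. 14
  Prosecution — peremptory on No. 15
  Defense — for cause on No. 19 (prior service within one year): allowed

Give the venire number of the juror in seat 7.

Removed: #2, #4, #6, #8, #11, #12, #14, #15, #16, #19, #20, #22. (#23 stays — for-cause denied.)
Filling seats in venire order through position 7: #1, #3, #5, #7, #9, #10, #13.
So seat 7 is #13.

13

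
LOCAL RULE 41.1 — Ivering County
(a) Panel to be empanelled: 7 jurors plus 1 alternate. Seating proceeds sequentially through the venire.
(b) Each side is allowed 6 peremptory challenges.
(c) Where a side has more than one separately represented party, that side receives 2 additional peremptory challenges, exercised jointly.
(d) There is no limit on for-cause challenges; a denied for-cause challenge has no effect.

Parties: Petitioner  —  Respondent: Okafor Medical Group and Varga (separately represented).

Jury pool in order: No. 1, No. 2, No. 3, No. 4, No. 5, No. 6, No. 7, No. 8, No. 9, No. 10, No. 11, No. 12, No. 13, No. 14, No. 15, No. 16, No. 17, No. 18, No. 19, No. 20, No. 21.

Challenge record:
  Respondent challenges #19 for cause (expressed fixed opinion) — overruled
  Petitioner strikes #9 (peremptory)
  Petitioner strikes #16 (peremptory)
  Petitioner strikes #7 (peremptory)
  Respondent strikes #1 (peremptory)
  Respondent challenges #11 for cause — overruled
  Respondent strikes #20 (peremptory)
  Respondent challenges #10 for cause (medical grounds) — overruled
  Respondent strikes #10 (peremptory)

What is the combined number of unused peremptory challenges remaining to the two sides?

Petitioner allotment: 6. Respondent allotment: 6 base + 2 multi-party = 8.
Petitioner peremptories used: #9, #16, #7 — 3.
Respondent peremptories used: #1, #20, #10 — 3 (for-cause on #19, #11, #10 don't count).
Remaining: (6 − 3) + (8 − 3) = 8.

8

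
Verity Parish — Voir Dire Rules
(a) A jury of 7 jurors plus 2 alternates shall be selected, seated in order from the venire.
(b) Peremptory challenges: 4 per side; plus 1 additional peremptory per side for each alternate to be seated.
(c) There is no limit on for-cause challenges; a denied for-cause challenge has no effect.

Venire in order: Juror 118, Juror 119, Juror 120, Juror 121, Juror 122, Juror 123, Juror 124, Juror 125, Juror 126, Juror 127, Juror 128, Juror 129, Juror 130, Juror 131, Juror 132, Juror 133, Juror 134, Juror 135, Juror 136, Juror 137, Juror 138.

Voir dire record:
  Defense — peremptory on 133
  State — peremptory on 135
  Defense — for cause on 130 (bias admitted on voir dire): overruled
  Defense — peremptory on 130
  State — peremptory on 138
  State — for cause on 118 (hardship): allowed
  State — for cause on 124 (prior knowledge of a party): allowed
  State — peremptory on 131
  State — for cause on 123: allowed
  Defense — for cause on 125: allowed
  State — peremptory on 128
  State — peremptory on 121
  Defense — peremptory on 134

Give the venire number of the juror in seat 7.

132

Removed: #118, #121, #123, #124, #125, #128, #130, #131, #133, #134, #135, #138.
Seating in order: seats 1–7 → #119, #120, #122, #126, #127, #129, #132; alternates → #136, #137.
So seat 7 is #132.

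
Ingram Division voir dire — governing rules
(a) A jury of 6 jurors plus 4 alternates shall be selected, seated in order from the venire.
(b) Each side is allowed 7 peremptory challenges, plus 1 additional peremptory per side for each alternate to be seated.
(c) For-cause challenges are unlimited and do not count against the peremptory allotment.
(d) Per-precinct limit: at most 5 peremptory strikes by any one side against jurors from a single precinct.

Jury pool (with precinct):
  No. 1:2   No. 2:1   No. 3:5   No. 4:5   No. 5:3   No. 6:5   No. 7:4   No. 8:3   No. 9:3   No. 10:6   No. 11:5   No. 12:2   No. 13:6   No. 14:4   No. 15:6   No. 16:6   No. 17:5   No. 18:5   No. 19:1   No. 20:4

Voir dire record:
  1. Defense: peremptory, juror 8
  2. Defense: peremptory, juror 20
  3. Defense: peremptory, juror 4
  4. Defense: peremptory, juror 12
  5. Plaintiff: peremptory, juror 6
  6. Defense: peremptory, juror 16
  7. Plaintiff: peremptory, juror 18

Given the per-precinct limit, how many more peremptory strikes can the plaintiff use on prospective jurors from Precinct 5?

3

Plaintiff peremptories so far: #6, #18 — 2 of 11 used, 9 left overall.
Against Precinct 5: #6, #18 — 2 used; per-precinct cap 5 leaves 3.
Binding limit: min(9, 3) = 3.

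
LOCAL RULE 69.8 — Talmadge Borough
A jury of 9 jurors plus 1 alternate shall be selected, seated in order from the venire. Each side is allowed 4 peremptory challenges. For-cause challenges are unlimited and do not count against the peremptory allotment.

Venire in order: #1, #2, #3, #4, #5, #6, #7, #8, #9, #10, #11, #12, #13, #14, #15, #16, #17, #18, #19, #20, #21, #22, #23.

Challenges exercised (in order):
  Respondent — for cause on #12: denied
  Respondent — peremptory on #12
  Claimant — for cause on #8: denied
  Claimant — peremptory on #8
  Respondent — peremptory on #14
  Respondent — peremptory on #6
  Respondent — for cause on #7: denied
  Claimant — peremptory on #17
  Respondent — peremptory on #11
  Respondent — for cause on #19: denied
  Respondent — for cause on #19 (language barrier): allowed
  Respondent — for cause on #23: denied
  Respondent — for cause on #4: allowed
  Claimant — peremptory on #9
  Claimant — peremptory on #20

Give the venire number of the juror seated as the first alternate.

Removed: #4, #6, #8, #9, #11, #12, #14, #17, #19, #20. (#7, #23 stay — for-cause denied.)
Seating in order: seats 1–9 → #1, #2, #3, #5, #7, #10, #13, #15, #16; alternates → #18.
So alternate 1 is #18.

18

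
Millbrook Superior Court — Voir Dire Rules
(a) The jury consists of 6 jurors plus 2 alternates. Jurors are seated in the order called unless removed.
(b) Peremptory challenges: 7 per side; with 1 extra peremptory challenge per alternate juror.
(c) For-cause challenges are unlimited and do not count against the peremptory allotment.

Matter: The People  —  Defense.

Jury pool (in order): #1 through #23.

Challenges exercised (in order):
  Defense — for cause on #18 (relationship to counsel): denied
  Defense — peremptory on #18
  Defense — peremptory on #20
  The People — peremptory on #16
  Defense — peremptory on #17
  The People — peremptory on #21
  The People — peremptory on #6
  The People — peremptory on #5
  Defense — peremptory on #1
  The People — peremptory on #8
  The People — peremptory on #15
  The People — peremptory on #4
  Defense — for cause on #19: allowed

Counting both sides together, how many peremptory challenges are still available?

7

The People allotment: 7 base + 1 × 2 alternates = 9. Defense allotment: 7 base + 1 × 2 alternates = 9.
The People peremptories used: #16, #21, #6, #5, #8, #15, #4 — 7.
Defense peremptories used: #18, #20, #17, #1 — 4 (for-cause on #18, #19 don't count).
Remaining: (9 − 7) + (9 − 4) = 7.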